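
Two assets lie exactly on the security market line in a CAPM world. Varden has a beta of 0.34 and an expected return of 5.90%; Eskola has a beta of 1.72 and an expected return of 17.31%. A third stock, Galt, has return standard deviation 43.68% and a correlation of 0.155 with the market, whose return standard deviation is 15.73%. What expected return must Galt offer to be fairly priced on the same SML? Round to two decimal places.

MRP = (17.31% − 5.90%) / (1.72 − 0.34) = 8.2681%
R_f = 5.90% − 0.34 × 8.2681% = 3.0888%
β_Galt = ρ·σ_i/σ_m = 0.155 × 43.68 / 15.73 = 0.4304
E(R_Galt) = R_f + β × MRP = 3.0888% + 0.4304 × 8.2681% = 6.65%

6.65%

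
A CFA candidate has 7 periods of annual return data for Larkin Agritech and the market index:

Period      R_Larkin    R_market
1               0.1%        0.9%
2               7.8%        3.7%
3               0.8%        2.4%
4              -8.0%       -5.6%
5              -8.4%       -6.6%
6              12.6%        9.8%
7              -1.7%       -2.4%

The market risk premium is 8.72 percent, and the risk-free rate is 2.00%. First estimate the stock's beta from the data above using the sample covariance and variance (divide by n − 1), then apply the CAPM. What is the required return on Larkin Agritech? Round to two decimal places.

Mean R_i = (0.1 + 7.8 + 0.8 − 8.0 − 8.4 + 12.6 − 1.7) / 7 = 0.4571%
Mean R_m = (0.9 + 3.7 + 2.4 − 5.6 − 6.6 + 9.8 − 2.4) / 7 = 0.3143%
Σ(R_i − R̄_i)(R_m − R̄_m) = 257.6643  ⇒  Cov = 257.6643 / 6 = 42.9441
Σ(R_m − R̄_m)² = 196.2886  ⇒  Var(R_m) = 196.2886 / 6 = 32.7148
β = Cov / Var(R_m) = 42.9441 / 32.7148 = 1.3127
E(R) = R_f + β × MRP = 2.00% + 1.3127 × 8.72% = 13.45%

13.45%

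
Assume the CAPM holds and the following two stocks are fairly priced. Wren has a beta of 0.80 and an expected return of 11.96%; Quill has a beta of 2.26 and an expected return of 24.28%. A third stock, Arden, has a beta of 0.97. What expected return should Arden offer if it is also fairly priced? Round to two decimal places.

13.39%

MRP (SML slope) = (24.28% − 11.96%) / (2.26 − 0.80) = 12.32% / 1.46 = 8.4384%
R_f (intercept) = 11.96% − 0.80 × 8.4384% = 5.2093%
E(R_Arden) = R_f + β × MRP = 5.2093% + 0.97 × 8.4384% = 13.39%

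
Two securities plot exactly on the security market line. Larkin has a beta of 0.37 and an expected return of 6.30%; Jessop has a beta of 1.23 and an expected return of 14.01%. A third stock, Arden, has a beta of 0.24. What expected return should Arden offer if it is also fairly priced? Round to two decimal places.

MRP (SML slope) = (14.01% − 6.30%) / (1.23 − 0.37) = 7.71% / 0.86 = 8.9651%
R_f (intercept) = 6.30% − 0.37 × 8.9651% = 2.9829%
E(R_Arden) = R_f + β × MRP = 2.9829% + 0.24 × 8.9651% = 5.13%

5.13%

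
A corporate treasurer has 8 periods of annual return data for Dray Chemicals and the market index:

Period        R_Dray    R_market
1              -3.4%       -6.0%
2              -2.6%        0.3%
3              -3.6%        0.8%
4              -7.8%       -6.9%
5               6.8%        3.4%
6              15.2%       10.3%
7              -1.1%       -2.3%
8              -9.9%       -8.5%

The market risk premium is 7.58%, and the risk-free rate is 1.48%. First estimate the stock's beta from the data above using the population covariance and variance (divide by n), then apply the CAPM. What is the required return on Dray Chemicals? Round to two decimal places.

Mean R_i = (-3.4 − 2.6 − 3.6 − 7.8 + 6.8 + 15.2 − 1.1 − 9.9) / 8 = -0.8000%
Mean R_m = (-6.0 + 0.3 + 0.8 − 6.9 + 3.4 + 10.3 − 2.3 − 8.5) / 8 = -1.1125%
Σ(R_i − R̄_i)(R_m − R̄_m) = 329.8000  ⇒  Cov = 329.8000 / 8 = 41.2250
Σ(R_m − R̄_m)² = 269.6288  ⇒  Var(R_m) = 269.6288 / 8 = 33.7036
β = Cov / Var(R_m) = 41.2250 / 33.7036 = 1.2232
E(R) = R_f + β × MRP = 1.48% + 1.2232 × 7.58% = 10.75%

10.75%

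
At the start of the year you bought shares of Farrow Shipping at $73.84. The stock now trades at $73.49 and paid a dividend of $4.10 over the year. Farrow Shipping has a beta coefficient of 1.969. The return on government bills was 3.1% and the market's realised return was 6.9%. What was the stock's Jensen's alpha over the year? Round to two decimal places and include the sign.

Realised HPR = (P1 + D1 − P0) / P0 = (73.49 + 4.10 − 73.84) / 73.84 = 3.75 / 73.84 = 5.0785%
MRP = 6.9% − 3.1% = 3.80%
CAPM required = R_f + β·MRP = 3.1% + 1.969 × 3.8% = 10.5822%
α = realised − required = 5.0785% − 10.5822% = -5.50%

-5.50%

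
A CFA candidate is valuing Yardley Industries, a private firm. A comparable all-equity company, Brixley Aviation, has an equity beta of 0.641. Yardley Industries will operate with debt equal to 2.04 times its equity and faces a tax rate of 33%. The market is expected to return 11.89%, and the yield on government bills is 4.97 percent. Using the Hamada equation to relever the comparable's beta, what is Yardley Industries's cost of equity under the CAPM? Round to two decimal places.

β_L = β_U × [1 + (1 − t)(D/E)] = 0.641 × [1 + (1 − 0.33) × 2.04]
    = 0.641 × [1 + 0.67 × 2.04] = 0.641 × 2.3668 = 1.5171
MRP = 11.89% − 4.97% = 6.92%
E(R) = R_f + β_L × MRP = 4.97% + 1.5171 × 6.92% = 15.47%

15.47%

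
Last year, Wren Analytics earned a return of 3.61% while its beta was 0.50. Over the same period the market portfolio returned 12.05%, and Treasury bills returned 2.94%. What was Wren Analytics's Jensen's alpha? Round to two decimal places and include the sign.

Market excess return = 12.05% − 2.94% = 9.11%
CAPM benchmark = R_f + β(R_m − R_f) = 2.94% + 0.50 × 9.11% = 7.4950%
α = actual − benchmark = 3.61% − 7.4950% = -3.89%

-3.89%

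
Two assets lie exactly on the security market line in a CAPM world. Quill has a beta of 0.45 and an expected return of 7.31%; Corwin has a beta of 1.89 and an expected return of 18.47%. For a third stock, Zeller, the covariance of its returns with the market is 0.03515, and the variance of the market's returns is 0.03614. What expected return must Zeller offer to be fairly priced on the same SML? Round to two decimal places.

11.36%

MRP = (18.47% − 7.31%) / (1.89 − 0.45) = 7.7500%
R_f = 7.31% − 0.45 × 7.7500% = 3.8225%
β_Zeller = Cov / Var(R_m) = 0.03515 / 0.03614 = 0.9726
E(R_Zeller) = R_f + β × MRP = 3.8225% + 0.9726 × 7.7500% = 11.36%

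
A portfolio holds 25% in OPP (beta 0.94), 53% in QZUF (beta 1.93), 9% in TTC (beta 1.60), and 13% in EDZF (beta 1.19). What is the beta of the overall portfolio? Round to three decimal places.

β_P = Σ w_i β_i = 0.25×0.94 + 0.53×1.93 + 0.09×1.60 + 0.13×1.19 = 1.5566

1.557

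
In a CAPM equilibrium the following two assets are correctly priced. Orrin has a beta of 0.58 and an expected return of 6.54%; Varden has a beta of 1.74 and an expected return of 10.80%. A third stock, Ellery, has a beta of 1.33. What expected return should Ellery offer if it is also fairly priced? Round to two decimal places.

MRP (SML slope) = (10.80% − 6.54%) / (1.74 − 0.58) = 4.26% / 1.16 = 3.6724%
R_f (intercept) = 6.54% − 0.58 × 3.6724% = 4.4100%
E(R_Ellery) = R_f + β × MRP = 4.4100% + 1.33 × 3.6724% = 9.29%

9.29%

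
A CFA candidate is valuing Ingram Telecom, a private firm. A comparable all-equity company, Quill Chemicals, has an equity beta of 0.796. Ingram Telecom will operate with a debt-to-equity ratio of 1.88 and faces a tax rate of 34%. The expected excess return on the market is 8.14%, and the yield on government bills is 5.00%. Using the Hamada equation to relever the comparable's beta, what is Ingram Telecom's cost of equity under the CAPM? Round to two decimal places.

β_L = β_U × [1 + (1 − t)(D/E)] = 0.796 × [1 + (1 − 0.34) × 1.88]
    = 0.796 × [1 + 0.66 × 1.88] = 0.796 × 2.2408 = 1.7837
E(R) = R_f + β_L × MRP = 5.00% + 1.7837 × 8.14% = 19.52%

19.52%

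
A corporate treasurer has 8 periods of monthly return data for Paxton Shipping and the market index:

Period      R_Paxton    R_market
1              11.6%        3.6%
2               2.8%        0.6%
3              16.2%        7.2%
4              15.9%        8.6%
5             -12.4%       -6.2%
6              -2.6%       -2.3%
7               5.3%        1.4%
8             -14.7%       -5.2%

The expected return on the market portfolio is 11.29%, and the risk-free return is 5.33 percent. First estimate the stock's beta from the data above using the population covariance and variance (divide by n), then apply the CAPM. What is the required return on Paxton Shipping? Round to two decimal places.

18.22%

Mean R_i = (11.6 + 2.8 + 16.2 + 15.9 − 12.4 − 2.6 + 5.3 − 14.7) / 8 = 2.7625%
Mean R_m = (3.6 + 0.6 + 7.2 + 8.6 − 6.2 − 2.3 + 1.4 − 5.2) / 8 = 0.9625%
Σ(R_i − R̄_i)(R_m − R̄_m) = 442.2688  ⇒  Cov = 442.2688 / 8 = 55.2836
Σ(R_m − R̄_m)² = 204.4388  ⇒  Var(R_m) = 204.4388 / 8 = 25.5549
β = Cov / Var(R_m) = 55.2836 / 25.5549 = 2.1633
MRP = 11.29% − 5.33% = 5.96%
E(R) = R_f + β × MRP = 5.33% + 2.1633 × 5.96% = 18.22%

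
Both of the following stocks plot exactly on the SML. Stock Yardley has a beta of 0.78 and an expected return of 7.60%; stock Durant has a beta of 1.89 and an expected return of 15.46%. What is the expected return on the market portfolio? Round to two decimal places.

Both satisfy E(R) = R_f + β·MRP, so the slope of the SML is
MRP = (15.46% − 7.60%) / (1.89 − 0.78) = 7.86% / 1.11 = 7.0811%
R_f = E(R_Yardley) − β_Yardley·MRP = 7.60% − 0.78 × 7.0811% = 2.0767%
E(R_m) = R_f + MRP = 2.0767% + 7.0811% = 9.16%

9.16%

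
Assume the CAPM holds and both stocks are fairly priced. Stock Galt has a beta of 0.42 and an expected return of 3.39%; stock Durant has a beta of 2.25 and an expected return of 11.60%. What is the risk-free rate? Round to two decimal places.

Both satisfy E(R) = R_f + β·MRP, so the slope of the SML is
MRP = (11.60% − 3.39%) / (2.25 − 0.42) = 8.21% / 1.83 = 4.4863%
R_f = E(R_Galt) − β_Galt·MRP = 3.39% − 0.42 × 4.4863% = 1.5058%

1.51%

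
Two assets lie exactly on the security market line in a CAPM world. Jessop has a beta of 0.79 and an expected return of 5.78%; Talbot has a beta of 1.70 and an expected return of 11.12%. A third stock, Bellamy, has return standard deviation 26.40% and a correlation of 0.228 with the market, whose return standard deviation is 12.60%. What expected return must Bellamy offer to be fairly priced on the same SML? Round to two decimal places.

MRP = (11.12% − 5.78%) / (1.70 − 0.79) = 5.8681%
R_f = 5.78% − 0.79 × 5.8681% = 1.1442%
β_Bellamy = ρ·σ_i/σ_m = 0.228 × 26.40 / 12.60 = 0.4777
E(R_Bellamy) = R_f + β × MRP = 1.1442% + 0.4777 × 5.8681% = 3.95%

3.95%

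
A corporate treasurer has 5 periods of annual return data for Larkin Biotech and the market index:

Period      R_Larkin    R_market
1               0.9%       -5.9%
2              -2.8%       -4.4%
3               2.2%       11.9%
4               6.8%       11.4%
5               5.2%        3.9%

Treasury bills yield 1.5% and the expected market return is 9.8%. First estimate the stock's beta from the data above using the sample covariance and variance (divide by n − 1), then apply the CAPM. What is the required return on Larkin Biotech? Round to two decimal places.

Mean R_i = (0.9 − 2.8 + 2.2 + 6.8 + 5.2) / 5 = 2.4600%
Mean R_m = (-5.9 − 4.4 + 11.9 + 11.4 + 3.9) / 5 = 3.3800%
Σ(R_i − R̄_i)(R_m − R̄_m) = 89.4160  ⇒  Cov = 89.4160 / 4 = 22.3540
Σ(R_m − R̄_m)² = 283.8280  ⇒  Var(R_m) = 283.8280 / 4 = 70.9570
β = Cov / Var(R_m) = 22.3540 / 70.9570 = 0.3150
MRP = 9.8% − 1.5% = 8.30%
E(R) = R_f + β × MRP = 1.5% + 0.3150 × 8.3% = 4.11%

4.11%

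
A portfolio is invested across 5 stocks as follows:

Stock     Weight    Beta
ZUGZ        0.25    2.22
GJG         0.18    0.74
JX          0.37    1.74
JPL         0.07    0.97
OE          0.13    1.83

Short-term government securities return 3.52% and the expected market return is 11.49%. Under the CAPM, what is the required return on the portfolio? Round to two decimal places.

16.57%

β_P = Σ w_i β_i = 0.25×2.22 + 0.18×0.74 + 0.37×1.74 + 0.07×0.97 + 0.13×1.83 = 1.6378
MRP = 11.49% − 3.52% = 7.97%
E(R_P) = R_f + β_P × MRP = 3.52% + 1.6378 × 7.97% = 16.57%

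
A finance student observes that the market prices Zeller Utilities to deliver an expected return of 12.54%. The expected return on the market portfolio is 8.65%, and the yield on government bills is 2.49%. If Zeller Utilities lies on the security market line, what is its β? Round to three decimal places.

1.631

MRP = 8.65% − 2.49% = 6.16%
β = (E(R) − R_f) / MRP = (12.54% − 2.49%) / 6.16% = 10.05% / 6.16% = 1.631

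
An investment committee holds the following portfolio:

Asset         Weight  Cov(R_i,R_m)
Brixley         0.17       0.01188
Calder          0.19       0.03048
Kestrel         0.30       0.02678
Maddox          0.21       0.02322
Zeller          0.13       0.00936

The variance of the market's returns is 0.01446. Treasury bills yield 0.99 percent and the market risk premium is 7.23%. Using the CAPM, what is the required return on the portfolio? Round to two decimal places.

11.96%

β_Brixley = 0.01188 / 0.01446 = 0.8216
β_Calder = 0.03048 / 0.01446 = 2.1079
β_Kestrel = 0.02678 / 0.01446 = 1.8520
β_Maddox = 0.02322 / 0.01446 = 1.6058
β_Zeller = 0.00936 / 0.01446 = 0.6473
β_P = Σ w_i β_i = 0.17×0.8216 + 0.19×2.1079 + 0.30×1.8520 + 0.21×1.6058 + 0.13×0.6473 = 1.5171
E(R_P) = R_f + β_P × MRP = 0.99% + 1.5171 × 7.23% = 11.96%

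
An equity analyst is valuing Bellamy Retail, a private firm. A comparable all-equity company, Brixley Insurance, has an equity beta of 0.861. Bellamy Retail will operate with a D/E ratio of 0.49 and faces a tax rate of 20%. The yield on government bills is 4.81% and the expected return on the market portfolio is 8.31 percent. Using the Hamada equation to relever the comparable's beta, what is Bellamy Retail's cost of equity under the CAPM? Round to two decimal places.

β_L = β_U × [1 + (1 − t)(D/E)] = 0.861 × [1 + (1 − 0.20) × 0.49]
    = 0.861 × [1 + 0.80 × 0.49] = 0.861 × 1.3920 = 1.1985
MRP = 8.31% − 4.81% = 3.50%
E(R) = R_f + β_L × MRP = 4.81% + 1.1985 × 3.50% = 9.00%

9.00%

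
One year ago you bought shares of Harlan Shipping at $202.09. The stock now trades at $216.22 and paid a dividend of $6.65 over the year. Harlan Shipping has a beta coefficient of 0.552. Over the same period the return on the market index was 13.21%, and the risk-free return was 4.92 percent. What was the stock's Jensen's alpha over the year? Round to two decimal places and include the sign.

Realised HPR = (P1 + D1 − P0) / P0 = (216.22 + 6.65 − 202.09) / 202.09 = 20.78 / 202.09 = 10.2825%
MRP = 13.21% − 4.92% = 8.29%
CAPM required = R_f + β·MRP = 4.92% + 0.552 × 8.29% = 9.49608%
α = realised − required = 10.2825% − 9.49608% = +0.79%

+0.79%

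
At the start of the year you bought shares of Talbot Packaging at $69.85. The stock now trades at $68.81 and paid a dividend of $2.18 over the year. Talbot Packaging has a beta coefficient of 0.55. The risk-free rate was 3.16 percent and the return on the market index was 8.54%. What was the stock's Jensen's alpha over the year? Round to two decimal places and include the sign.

Realised HPR = (P1 + D1 − P0) / P0 = (68.81 + 2.18 − 69.85) / 69.85 = 1.14 / 69.85 = 1.6321%
MRP = 8.54% − 3.16% = 5.38%
CAPM required = R_f + β·MRP = 3.16% + 0.55 × 5.38% = 6.1190%
α = realised − required = 1.6321% − 6.1190% = -4.49%

-4.49%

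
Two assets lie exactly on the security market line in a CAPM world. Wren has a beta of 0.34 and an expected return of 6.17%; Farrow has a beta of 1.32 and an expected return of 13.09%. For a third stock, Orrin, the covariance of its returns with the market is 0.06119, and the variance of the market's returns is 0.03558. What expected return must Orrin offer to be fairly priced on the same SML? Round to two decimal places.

15.91%

MRP = (13.09% − 6.17%) / (1.32 − 0.34) = 7.0612%
R_f = 6.17% − 0.34 × 7.0612% = 3.7692%
β_Orrin = Cov / Var(R_m) = 0.06119 / 0.03558 = 1.7198
E(R_Orrin) = R_f + β × MRP = 3.7692% + 1.7198 × 7.0612% = 15.91%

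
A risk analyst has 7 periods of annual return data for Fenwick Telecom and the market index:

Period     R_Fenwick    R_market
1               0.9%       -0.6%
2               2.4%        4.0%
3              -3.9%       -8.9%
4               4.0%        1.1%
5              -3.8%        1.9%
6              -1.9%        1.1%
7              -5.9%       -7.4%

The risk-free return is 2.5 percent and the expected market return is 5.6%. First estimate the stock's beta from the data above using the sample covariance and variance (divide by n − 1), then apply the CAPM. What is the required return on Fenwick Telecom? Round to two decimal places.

Mean R_i = (0.9 + 2.4 − 3.9 + 4.0 − 3.8 − 1.9 − 5.9) / 7 = -1.1714%
Mean R_m = (-0.6 + 4.0 − 8.9 + 1.1 + 1.9 + 1.1 − 7.4) / 7 = -1.2571%
Σ(R_i − R̄_i)(R_m − R̄_m) = 72.2114  ⇒  Cov = 72.2114 / 6 = 12.0352
Σ(R_m − R̄_m)² = 145.2971  ⇒  Var(R_m) = 145.2971 / 6 = 24.2162
β = Cov / Var(R_m) = 12.0352 / 24.2162 = 0.4970
MRP = 5.6% − 2.5% = 3.10%
E(R) = R_f + β × MRP = 2.5% + 0.4970 × 3.1% = 4.04%

4.04%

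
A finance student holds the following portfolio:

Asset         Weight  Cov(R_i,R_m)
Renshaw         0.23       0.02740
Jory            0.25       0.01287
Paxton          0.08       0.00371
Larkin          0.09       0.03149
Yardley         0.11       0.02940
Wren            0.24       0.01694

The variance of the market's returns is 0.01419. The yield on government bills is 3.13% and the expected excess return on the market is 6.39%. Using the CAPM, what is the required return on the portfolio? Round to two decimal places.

12.11%

β_Renshaw = 0.02740 / 0.01419 = 1.9309
β_Jory = 0.01287 / 0.01419 = 0.9070
β_Paxton = 0.00371 / 0.01419 = 0.2615
β_Larkin = 0.03149 / 0.01419 = 2.2192
β_Yardley = 0.02940 / 0.01419 = 2.0719
β_Wren = 0.01694 / 0.01419 = 1.1938
β_P = Σ w_i β_i = 0.23×1.9309 + 0.25×0.9070 + 0.08×0.2615 + 0.09×2.2192 + 0.11×2.0719 + 0.24×1.1938 = 1.4059
E(R_P) = R_f + β_P × MRP = 3.13% + 1.4059 × 6.39% = 12.11%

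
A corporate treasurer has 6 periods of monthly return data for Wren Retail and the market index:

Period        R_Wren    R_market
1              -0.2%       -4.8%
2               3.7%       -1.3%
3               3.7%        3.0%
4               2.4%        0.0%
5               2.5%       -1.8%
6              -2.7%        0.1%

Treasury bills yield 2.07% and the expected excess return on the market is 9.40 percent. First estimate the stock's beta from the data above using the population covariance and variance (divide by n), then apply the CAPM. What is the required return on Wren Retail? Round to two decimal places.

4.91%

Mean R_i = (-0.2 + 3.7 + 3.7 + 2.4 + 2.5 − 2.7) / 6 = 1.5667%
Mean R_m = (-4.8 − 1.3 + 3.0 + 0.0 − 1.8 + 0.1) / 6 = -0.8000%
Σ(R_i − R̄_i)(R_m − R̄_m) = 10.0000  ⇒  Cov = 10.0000 / 6 = 1.6667
Σ(R_m − R̄_m)² = 33.1400  ⇒  Var(R_m) = 33.1400 / 6 = 5.5233
β = Cov / Var(R_m) = 1.6667 / 5.5233 = 0.3018
E(R) = R_f + β × MRP = 2.07% + 0.3018 × 9.40% = 4.91%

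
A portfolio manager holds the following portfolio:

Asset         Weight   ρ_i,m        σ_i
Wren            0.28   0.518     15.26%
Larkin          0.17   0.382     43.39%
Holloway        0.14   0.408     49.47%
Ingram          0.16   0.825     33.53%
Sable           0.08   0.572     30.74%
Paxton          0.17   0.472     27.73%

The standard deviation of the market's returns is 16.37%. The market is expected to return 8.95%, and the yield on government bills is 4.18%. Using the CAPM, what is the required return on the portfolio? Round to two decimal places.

β_Wren = 0.518 × 15.26% / 16.37% = 0.4829
β_Larkin = 0.382 × 43.39% / 16.37% = 1.0125
β_Holloway = 0.408 × 49.47% / 16.37% = 1.2330
β_Ingram = 0.825 × 33.53% / 16.37% = 1.6898
β_Sable = 0.572 × 30.74% / 16.37% = 1.0741
β_Paxton = 0.472 × 27.73% / 16.37% = 0.7995
β_P = Σ w_i β_i = 0.28×0.4829 + 0.17×1.0125 + 0.14×1.2330 + 0.16×1.6898 + 0.08×1.0741 + 0.17×0.7995 = 0.9722
MRP = 8.95% − 4.18% = 4.77%
E(R_P) = R_f + β_P × MRP = 4.18% + 0.9722 × 4.77% = 8.82%

8.82%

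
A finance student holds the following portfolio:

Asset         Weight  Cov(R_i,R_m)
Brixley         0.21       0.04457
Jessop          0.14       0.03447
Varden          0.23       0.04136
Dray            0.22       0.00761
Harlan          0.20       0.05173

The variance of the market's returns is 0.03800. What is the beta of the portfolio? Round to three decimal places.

0.940

β_Brixley = 0.04457 / 0.03800 = 1.1729
β_Jessop = 0.03447 / 0.03800 = 0.9071
β_Varden = 0.04136 / 0.03800 = 1.0884
β_Dray = 0.00761 / 0.03800 = 0.2003
β_Harlan = 0.05173 / 0.03800 = 1.3613
β_P = Σ w_i β_i = 0.21×1.1729 + 0.14×0.9071 + 0.23×1.0884 + 0.22×0.2003 + 0.20×1.3613 = 0.9400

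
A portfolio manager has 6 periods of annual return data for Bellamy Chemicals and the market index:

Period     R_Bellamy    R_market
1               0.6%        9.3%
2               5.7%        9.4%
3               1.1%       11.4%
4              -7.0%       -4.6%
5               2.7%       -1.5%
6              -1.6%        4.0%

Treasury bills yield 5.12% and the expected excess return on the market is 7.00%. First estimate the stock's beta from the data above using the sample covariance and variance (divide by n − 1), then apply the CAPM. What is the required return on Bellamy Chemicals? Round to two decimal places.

Mean R_i = (0.6 + 5.7 + 1.1 − 7.0 + 2.7 − 1.6) / 6 = 0.2500%
Mean R_m = (9.3 + 9.4 + 11.4 − 4.6 − 1.5 + 4.0) / 6 = 4.6667%
Σ(R_i − R̄_i)(R_m − R̄_m) = 86.4500  ⇒  Cov = 86.4500 / 5 = 17.2900
Σ(R_m − R̄_m)² = 213.5533  ⇒  Var(R_m) = 213.5533 / 5 = 42.7107
β = Cov / Var(R_m) = 17.2900 / 42.7107 = 0.4048
E(R) = R_f + β × MRP = 5.12% + 0.4048 × 7.00% = 7.95%

7.95%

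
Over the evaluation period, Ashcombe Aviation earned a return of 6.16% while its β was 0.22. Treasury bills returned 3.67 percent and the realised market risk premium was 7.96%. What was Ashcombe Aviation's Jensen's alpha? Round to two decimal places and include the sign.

+0.74%

CAPM benchmark = R_f + β(R_m − R_f) = 3.67% + 0.22 × 7.96% = 5.4212%
α = actual − benchmark = 6.16% − 5.4212% = +0.74%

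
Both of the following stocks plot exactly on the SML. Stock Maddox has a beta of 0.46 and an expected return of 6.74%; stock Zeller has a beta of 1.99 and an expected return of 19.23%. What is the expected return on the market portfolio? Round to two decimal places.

11.15%

Both satisfy E(R) = R_f + β·MRP, so the slope of the SML is
MRP = (19.23% − 6.74%) / (1.99 − 0.46) = 12.49% / 1.53 = 8.1634%
R_f = E(R_Maddox) − β_Maddox·MRP = 6.74% − 0.46 × 8.1634% = 2.9848%
E(R_m) = R_f + MRP = 2.9848% + 8.1634% = 11.15%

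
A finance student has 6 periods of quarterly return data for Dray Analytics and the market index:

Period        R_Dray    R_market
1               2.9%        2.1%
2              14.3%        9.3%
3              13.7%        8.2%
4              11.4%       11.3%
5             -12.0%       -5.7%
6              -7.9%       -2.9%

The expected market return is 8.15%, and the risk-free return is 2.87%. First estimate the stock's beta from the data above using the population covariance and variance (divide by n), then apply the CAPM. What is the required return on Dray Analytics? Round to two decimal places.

11.28%

Mean R_i = (2.9 + 14.3 + 13.7 + 11.4 − 12.0 − 7.9) / 6 = 3.7333%
Mean R_m = (2.1 + 9.3 + 8.2 + 11.3 − 5.7 − 2.9) / 6 = 3.7167%
Σ(R_i − R̄_i)(R_m − R̄_m) = 388.2967  ⇒  Cov = 388.2967 / 6 = 64.7161
Σ(R_m − R̄_m)² = 243.8483  ⇒  Var(R_m) = 243.8483 / 6 = 40.6414
β = Cov / Var(R_m) = 64.7161 / 40.6414 = 1.5924
MRP = 8.15% − 2.87% = 5.28%
E(R) = R_f + β × MRP = 2.87% + 1.5924 × 5.28% = 11.28%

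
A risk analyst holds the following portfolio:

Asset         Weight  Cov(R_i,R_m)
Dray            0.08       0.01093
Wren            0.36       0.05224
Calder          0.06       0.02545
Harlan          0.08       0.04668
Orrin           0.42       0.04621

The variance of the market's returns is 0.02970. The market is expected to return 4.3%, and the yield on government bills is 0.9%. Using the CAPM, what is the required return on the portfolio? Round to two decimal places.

β_Dray = 0.01093 / 0.02970 = 0.3680
β_Wren = 0.05224 / 0.02970 = 1.7589
β_Calder = 0.02545 / 0.02970 = 0.8569
β_Harlan = 0.04668 / 0.02970 = 1.5717
β_Orrin = 0.04621 / 0.02970 = 1.5559
β_P = Σ w_i β_i = 0.08×0.3680 + 0.36×1.7589 + 0.06×0.8569 + 0.08×1.5717 + 0.42×1.5559 = 1.4933
MRP = 4.3% − 0.9% = 3.40%
E(R_P) = R_f + β_P × MRP = 0.9% + 1.4933 × 3.4% = 5.98%

5.98%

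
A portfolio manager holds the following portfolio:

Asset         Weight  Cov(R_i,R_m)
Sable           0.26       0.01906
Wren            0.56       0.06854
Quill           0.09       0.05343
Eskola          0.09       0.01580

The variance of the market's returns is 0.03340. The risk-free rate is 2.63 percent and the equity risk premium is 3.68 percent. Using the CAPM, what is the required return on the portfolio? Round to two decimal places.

8.09%

β_Sable = 0.01906 / 0.03340 = 0.5707
β_Wren = 0.06854 / 0.03340 = 2.0521
β_Quill = 0.05343 / 0.03340 = 1.5997
β_Eskola = 0.01580 / 0.03340 = 0.4731
β_P = Σ w_i β_i = 0.26×0.5707 + 0.56×2.0521 + 0.09×1.5997 + 0.09×0.4731 = 1.4841
E(R_P) = R_f + β_P × MRP = 2.63% + 1.4841 × 3.68% = 8.09%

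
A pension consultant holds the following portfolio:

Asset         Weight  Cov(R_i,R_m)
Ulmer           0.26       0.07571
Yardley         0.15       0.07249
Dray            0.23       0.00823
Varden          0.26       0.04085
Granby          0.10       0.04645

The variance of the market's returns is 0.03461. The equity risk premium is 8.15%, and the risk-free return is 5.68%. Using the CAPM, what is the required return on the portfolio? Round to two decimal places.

16.92%

β_Ulmer = 0.07571 / 0.03461 = 2.1875
β_Yardley = 0.07249 / 0.03461 = 2.0945
β_Dray = 0.00823 / 0.03461 = 0.2378
β_Varden = 0.04085 / 0.03461 = 1.1803
β_Granby = 0.04645 / 0.03461 = 1.3421
β_P = Σ w_i β_i = 0.26×2.1875 + 0.15×2.0945 + 0.23×0.2378 + 0.26×1.1803 + 0.10×1.3421 = 1.3787
E(R_P) = R_f + β_P × MRP = 5.68% + 1.3787 × 8.15% = 16.92%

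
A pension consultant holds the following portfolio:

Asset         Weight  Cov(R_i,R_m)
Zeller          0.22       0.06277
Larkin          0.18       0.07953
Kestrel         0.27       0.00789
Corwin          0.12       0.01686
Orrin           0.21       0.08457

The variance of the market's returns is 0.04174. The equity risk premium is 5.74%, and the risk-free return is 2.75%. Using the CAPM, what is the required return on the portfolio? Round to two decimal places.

β_Zeller = 0.06277 / 0.04174 = 1.5038
β_Larkin = 0.07953 / 0.04174 = 1.9054
β_Kestrel = 0.00789 / 0.04174 = 0.1890
β_Corwin = 0.01686 / 0.04174 = 0.4039
β_Orrin = 0.08457 / 0.04174 = 2.0261
β_P = Σ w_i β_i = 0.22×1.5038 + 0.18×1.9054 + 0.27×0.1890 + 0.12×0.4039 + 0.21×2.0261 = 1.1988
E(R_P) = R_f + β_P × MRP = 2.75% + 1.1988 × 5.74% = 9.63%

9.63%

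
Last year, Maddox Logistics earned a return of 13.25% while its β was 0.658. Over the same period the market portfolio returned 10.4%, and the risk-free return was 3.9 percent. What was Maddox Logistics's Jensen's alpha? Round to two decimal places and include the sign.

+5.07%

Market excess return = 10.4% − 3.9% = 6.50%
CAPM benchmark = R_f + β(R_m − R_f) = 3.9% + 0.658 × 6.5% = 8.1770%
α = actual − benchmark = 13.25% − 8.1770% = +5.07%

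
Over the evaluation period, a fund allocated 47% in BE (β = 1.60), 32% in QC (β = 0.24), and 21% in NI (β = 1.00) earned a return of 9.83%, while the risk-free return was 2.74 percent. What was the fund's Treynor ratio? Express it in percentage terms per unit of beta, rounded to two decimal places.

β_P = 0.47×1.60 + 0.32×0.24 + 0.21×1.00 = 1.0388
Treynor = (R_P − R_f) / β_P = (9.83% − 2.74%) / 1.0388 = 7.09% / 1.0388 = 6.83%

6.83%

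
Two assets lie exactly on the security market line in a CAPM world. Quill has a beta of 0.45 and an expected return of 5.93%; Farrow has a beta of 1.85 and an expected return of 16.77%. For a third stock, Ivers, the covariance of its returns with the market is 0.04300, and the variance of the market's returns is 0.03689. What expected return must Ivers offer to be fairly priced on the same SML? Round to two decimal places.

11.47%

MRP = (16.77% − 5.93%) / (1.85 − 0.45) = 7.7429%
R_f = 5.93% − 0.45 × 7.7429% = 2.4457%
β_Ivers = Cov / Var(R_m) = 0.04300 / 0.03689 = 1.1656
E(R_Ivers) = R_f + β × MRP = 2.4457% + 1.1656 × 7.7429% = 11.47%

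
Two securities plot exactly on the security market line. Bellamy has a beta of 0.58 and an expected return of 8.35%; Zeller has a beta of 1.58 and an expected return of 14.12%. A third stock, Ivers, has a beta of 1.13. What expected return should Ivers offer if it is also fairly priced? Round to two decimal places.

11.52%

MRP (SML slope) = (14.12% − 8.35%) / (1.58 − 0.58) = 5.77% / 1.00 = 5.7700%
R_f (intercept) = 8.35% − 0.58 × 5.7700% = 5.0034%
E(R_Ivers) = R_f + β × MRP = 5.0034% + 1.13 × 5.7700% = 11.52%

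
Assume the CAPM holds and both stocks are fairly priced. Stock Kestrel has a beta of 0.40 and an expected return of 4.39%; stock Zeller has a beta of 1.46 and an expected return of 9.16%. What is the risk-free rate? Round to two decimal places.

Both satisfy E(R) = R_f + β·MRP, so the slope of the SML is
MRP = (9.16% − 4.39%) / (1.46 − 0.40) = 4.77% / 1.06 = 4.5000%
R_f = E(R_Kestrel) − β_Kestrel·MRP = 4.39% − 0.40 × 4.5000% = 2.5900%

2.59%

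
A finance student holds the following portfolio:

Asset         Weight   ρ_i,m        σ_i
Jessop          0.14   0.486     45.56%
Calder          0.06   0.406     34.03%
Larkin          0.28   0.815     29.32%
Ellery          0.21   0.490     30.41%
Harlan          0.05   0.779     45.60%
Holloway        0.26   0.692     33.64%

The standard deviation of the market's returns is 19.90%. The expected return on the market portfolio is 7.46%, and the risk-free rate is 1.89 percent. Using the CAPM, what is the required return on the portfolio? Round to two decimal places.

β_Jessop = 0.486 × 45.56% / 19.90% = 1.1127
β_Calder = 0.406 × 34.03% / 19.90% = 0.6943
β_Larkin = 0.815 × 29.32% / 19.90% = 1.2008
β_Ellery = 0.490 × 30.41% / 19.90% = 0.7488
β_Harlan = 0.779 × 45.60% / 19.90% = 1.7850
β_Holloway = 0.692 × 33.64% / 19.90% = 1.1698
β_P = Σ w_i β_i = 0.14×1.1127 + 0.06×0.6943 + 0.28×1.2008 + 0.21×0.7488 + 0.05×1.7850 + 0.26×1.1698 = 1.0843
MRP = 7.46% − 1.89% = 5.57%
E(R_P) = R_f + β_P × MRP = 1.89% + 1.0843 × 5.57% = 7.93%

7.93%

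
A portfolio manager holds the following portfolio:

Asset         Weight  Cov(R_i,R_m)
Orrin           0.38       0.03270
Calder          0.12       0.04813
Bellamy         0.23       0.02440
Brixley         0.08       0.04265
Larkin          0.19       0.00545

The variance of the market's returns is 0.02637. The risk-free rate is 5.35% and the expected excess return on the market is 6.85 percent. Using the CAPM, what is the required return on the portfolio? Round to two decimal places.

β_Orrin = 0.03270 / 0.02637 = 1.2400
β_Calder = 0.04813 / 0.02637 = 1.8252
β_Bellamy = 0.02440 / 0.02637 = 0.9253
β_Brixley = 0.04265 / 0.02637 = 1.6174
β_Larkin = 0.00545 / 0.02637 = 0.2067
β_P = Σ w_i β_i = 0.38×1.2400 + 0.12×1.8252 + 0.23×0.9253 + 0.08×1.6174 + 0.19×0.2067 = 1.0717
E(R_P) = R_f + β_P × MRP = 5.35% + 1.0717 × 6.85% = 12.69%

12.69%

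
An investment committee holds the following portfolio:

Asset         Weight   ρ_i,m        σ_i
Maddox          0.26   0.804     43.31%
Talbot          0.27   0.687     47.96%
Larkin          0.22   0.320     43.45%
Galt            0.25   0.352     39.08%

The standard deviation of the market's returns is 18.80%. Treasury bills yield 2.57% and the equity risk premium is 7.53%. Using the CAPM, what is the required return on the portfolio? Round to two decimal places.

β_Maddox = 0.804 × 43.31% / 18.80% = 1.8522
β_Talbot = 0.687 × 47.96% / 18.80% = 1.7526
β_Larkin = 0.320 × 43.45% / 18.80% = 0.7396
β_Galt = 0.352 × 39.08% / 18.80% = 0.7317
β_P = Σ w_i β_i = 0.26×1.8522 + 0.27×1.7526 + 0.22×0.7396 + 0.25×0.7317 = 1.3004
E(R_P) = R_f + β_P × MRP = 2.57% + 1.3004 × 7.53% = 12.36%

12.36%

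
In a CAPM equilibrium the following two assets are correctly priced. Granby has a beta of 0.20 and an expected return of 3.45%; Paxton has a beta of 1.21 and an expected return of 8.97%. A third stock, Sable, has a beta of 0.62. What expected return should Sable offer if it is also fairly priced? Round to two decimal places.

MRP (SML slope) = (8.97% − 3.45%) / (1.21 − 0.20) = 5.52% / 1.01 = 5.4653%
R_f (intercept) = 3.45% − 0.20 × 5.4653% = 2.3569%
E(R_Sable) = R_f + β × MRP = 2.3569% + 0.62 × 5.4653% = 5.75%

5.75%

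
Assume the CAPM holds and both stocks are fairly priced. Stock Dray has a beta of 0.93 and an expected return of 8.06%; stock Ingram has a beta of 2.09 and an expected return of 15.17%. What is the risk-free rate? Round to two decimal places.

Both satisfy E(R) = R_f + β·MRP, so the slope of the SML is
MRP = (15.17% − 8.06%) / (2.09 − 0.93) = 7.11% / 1.16 = 6.1293%
R_f = E(R_Dray) − β_Dray·MRP = 8.06% − 0.93 × 6.1293% = 2.3598%

2.36%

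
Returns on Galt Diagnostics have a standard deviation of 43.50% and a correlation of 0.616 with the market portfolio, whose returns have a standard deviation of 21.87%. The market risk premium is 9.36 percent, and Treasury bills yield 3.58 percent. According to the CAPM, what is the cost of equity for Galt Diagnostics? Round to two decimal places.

15.05%

β = ρ × σ_i / σ_m = 0.616 × 43.50% / 21.87% = 1.2252
E(R) = 3.58% + 1.2252 × 9.36% = 15.05%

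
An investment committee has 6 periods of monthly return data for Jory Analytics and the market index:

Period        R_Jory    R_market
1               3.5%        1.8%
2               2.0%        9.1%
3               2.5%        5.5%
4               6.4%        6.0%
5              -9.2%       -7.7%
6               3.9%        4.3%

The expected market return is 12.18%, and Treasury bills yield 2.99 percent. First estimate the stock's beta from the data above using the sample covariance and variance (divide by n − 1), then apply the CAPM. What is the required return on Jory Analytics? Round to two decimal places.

10.32%

Mean R_i = (3.5 + 2.0 + 2.5 + 6.4 − 9.2 + 3.9) / 6 = 1.5167%
Mean R_m = (1.8 + 9.1 + 5.5 + 6.0 − 7.7 + 4.3) / 6 = 3.1667%
Σ(R_i − R̄_i)(R_m − R̄_m) = 135.4433  ⇒  Cov = 135.4433 / 5 = 27.0887
Σ(R_m − R̄_m)² = 169.9133  ⇒  Var(R_m) = 169.9133 / 5 = 33.9827
β = Cov / Var(R_m) = 27.0887 / 33.9827 = 0.7971
MRP = 12.18% − 2.99% = 9.19%
E(R) = R_f + β × MRP = 2.99% + 0.7971 × 9.19% = 10.32%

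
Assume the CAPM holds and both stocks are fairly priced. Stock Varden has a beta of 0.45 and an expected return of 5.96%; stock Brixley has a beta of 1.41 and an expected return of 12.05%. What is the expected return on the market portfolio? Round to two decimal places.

Both satisfy E(R) = R_f + β·MRP, so the slope of the SML is
MRP = (12.05% − 5.96%) / (1.41 − 0.45) = 6.09% / 0.96 = 6.3438%
R_f = E(R_Varden) − β_Varden·MRP = 5.96% − 0.45 × 6.3438% = 3.1053%
E(R_m) = R_f + MRP = 3.1053% + 6.3438% = 9.45%

9.45%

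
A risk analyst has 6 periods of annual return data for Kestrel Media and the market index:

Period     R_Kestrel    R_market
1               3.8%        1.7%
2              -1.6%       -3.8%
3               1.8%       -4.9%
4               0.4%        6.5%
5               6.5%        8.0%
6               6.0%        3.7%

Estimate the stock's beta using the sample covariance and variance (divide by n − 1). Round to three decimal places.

Mean R_i = (3.8 − 1.6 + 1.8 + 0.4 + 6.5 + 6.0) / 6 = 2.8167%
Mean R_m = (1.7 − 3.8 − 4.9 + 6.5 + 8.0 + 3.7) / 6 = 1.8667%
Σ(R_i − R̄_i)(R_m − R̄_m) = 48.9733  ⇒  Cov = 48.9733 / 5 = 9.7947
Σ(R_m − R̄_m)² = 140.3733  ⇒  Var(R_m) = 140.3733 / 5 = 28.0747
β = Cov / Var(R_m) = 9.7947 / 28.0747 = 0.3489

0.349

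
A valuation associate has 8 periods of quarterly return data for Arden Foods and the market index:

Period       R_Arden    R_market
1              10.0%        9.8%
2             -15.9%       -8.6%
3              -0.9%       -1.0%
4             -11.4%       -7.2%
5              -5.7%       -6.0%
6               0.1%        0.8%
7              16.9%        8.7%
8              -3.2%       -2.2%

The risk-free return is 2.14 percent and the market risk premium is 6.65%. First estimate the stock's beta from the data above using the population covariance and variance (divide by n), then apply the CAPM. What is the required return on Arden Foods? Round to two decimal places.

Mean R_i = (10.0 − 15.9 − 0.9 − 11.4 − 5.7 + 0.1 + 16.9 − 3.2) / 8 = -1.2625%
Mean R_m = (9.8 − 8.6 − 1.0 − 7.2 − 6.0 + 0.8 + 8.7 − 2.2) / 8 = -0.7125%
Σ(R_i − R̄_i)(R_m − R̄_m) = 498.8738  ⇒  Cov = 498.8738 / 8 = 62.3592
Σ(R_m − R̄_m)² = 335.9488  ⇒  Var(R_m) = 335.9488 / 8 = 41.9936
β = Cov / Var(R_m) = 62.3592 / 41.9936 = 1.4850
E(R) = R_f + β × MRP = 2.14% + 1.4850 × 6.65% = 12.02%

12.02%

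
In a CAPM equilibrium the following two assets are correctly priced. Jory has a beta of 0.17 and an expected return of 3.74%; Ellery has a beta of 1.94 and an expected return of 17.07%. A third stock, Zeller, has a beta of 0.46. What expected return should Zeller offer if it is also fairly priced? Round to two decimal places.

MRP (SML slope) = (17.07% − 3.74%) / (1.94 − 0.17) = 13.33% / 1.77 = 7.5311%
R_f (intercept) = 3.74% − 0.17 × 7.5311% = 2.4597%
E(R_Zeller) = R_f + β × MRP = 2.4597% + 0.46 × 7.5311% = 5.92%

5.92%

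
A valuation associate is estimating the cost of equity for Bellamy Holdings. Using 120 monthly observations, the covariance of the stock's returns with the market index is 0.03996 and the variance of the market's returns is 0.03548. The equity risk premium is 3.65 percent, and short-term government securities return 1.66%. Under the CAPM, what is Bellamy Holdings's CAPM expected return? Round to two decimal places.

5.77%

β = Cov(R_i, R_m) / Var(R_m) = 0.03996 / 0.03548 = 1.1263
E(R) = R_f + β × MRP = 1.66% + 1.1263 × 3.65% = 5.77%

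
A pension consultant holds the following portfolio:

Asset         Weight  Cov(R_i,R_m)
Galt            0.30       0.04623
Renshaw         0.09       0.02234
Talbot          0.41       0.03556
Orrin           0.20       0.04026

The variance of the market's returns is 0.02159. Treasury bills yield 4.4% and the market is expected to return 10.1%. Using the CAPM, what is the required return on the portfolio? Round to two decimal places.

14.57%

β_Galt = 0.04623 / 0.02159 = 2.1413
β_Renshaw = 0.02234 / 0.02159 = 1.0347
β_Talbot = 0.03556 / 0.02159 = 1.6471
β_Orrin = 0.04026 / 0.02159 = 1.8648
β_P = Σ w_i β_i = 0.30×2.1413 + 0.09×1.0347 + 0.41×1.6471 + 0.20×1.8648 = 1.7838
MRP = 10.1% − 4.4% = 5.70%
E(R_P) = R_f + β_P × MRP = 4.4% + 1.7838 × 5.7% = 14.57%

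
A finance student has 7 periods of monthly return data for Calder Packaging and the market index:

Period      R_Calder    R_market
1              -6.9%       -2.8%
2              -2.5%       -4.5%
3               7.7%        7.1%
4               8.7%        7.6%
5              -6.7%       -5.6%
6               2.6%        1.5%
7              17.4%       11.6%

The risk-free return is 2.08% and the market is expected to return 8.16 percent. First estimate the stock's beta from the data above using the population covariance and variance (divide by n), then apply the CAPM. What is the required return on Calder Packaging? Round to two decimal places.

Mean R_i = (-6.9 − 2.5 + 7.7 + 8.7 − 6.7 + 2.6 + 17.4) / 7 = 2.9000%
Mean R_m = (-2.8 − 4.5 + 7.1 + 7.6 − 5.6 + 1.5 + 11.6) / 7 = 2.1286%
Σ(R_i − R̄_i)(R_m − R̄_m) = 351.4100  ⇒  Cov = 351.4100 / 7 = 50.2014
Σ(R_m − R̄_m)² = 272.7143  ⇒  Var(R_m) = 272.7143 / 7 = 38.9592
β = Cov / Var(R_m) = 50.2014 / 38.9592 = 1.2886
MRP = 8.16% − 2.08% = 6.08%
E(R) = R_f + β × MRP = 2.08% + 1.2886 × 6.08% = 9.91%

9.91%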